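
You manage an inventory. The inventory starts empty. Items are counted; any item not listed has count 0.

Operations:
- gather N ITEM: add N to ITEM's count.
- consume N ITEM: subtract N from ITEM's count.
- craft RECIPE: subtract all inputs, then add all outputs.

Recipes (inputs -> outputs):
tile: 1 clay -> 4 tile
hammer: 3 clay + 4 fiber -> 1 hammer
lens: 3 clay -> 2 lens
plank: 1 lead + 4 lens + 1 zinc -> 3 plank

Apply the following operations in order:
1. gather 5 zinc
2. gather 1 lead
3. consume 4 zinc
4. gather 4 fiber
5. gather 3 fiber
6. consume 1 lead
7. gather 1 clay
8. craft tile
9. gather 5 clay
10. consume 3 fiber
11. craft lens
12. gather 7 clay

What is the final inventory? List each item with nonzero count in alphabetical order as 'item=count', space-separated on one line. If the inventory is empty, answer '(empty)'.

Answer: clay=9 fiber=4 lens=2 tile=4 zinc=1

Derivation:
After 1 (gather 5 zinc): zinc=5
After 2 (gather 1 lead): lead=1 zinc=5
After 3 (consume 4 zinc): lead=1 zinc=1
After 4 (gather 4 fiber): fiber=4 lead=1 zinc=1
After 5 (gather 3 fiber): fiber=7 lead=1 zinc=1
After 6 (consume 1 lead): fiber=7 zinc=1
After 7 (gather 1 clay): clay=1 fiber=7 zinc=1
After 8 (craft tile): fiber=7 tile=4 zinc=1
After 9 (gather 5 clay): clay=5 fiber=7 tile=4 zinc=1
After 10 (consume 3 fiber): clay=5 fiber=4 tile=4 zinc=1
After 11 (craft lens): clay=2 fiber=4 lens=2 tile=4 zinc=1
After 12 (gather 7 clay): clay=9 fiber=4 lens=2 tile=4 zinc=1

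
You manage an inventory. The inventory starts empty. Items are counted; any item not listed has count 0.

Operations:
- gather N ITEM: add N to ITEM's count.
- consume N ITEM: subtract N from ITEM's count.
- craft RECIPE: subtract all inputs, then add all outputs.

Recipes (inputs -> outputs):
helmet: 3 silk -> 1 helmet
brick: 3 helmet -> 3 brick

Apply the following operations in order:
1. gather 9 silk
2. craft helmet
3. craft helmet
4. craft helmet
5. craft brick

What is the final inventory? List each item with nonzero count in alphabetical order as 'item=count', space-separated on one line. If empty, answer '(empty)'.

Answer: brick=3

Derivation:
After 1 (gather 9 silk): silk=9
After 2 (craft helmet): helmet=1 silk=6
After 3 (craft helmet): helmet=2 silk=3
After 4 (craft helmet): helmet=3
After 5 (craft brick): brick=3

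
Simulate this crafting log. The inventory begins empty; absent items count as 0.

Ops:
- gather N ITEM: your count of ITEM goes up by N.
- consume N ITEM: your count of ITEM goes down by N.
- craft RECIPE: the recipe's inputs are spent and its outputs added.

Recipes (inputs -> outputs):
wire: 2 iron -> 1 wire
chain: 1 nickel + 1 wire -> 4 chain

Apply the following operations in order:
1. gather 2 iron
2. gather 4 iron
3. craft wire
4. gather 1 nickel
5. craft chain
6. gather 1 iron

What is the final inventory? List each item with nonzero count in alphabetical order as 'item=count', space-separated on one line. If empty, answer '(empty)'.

After 1 (gather 2 iron): iron=2
After 2 (gather 4 iron): iron=6
After 3 (craft wire): iron=4 wire=1
After 4 (gather 1 nickel): iron=4 nickel=1 wire=1
After 5 (craft chain): chain=4 iron=4
After 6 (gather 1 iron): chain=4 iron=5

Answer: chain=4 iron=5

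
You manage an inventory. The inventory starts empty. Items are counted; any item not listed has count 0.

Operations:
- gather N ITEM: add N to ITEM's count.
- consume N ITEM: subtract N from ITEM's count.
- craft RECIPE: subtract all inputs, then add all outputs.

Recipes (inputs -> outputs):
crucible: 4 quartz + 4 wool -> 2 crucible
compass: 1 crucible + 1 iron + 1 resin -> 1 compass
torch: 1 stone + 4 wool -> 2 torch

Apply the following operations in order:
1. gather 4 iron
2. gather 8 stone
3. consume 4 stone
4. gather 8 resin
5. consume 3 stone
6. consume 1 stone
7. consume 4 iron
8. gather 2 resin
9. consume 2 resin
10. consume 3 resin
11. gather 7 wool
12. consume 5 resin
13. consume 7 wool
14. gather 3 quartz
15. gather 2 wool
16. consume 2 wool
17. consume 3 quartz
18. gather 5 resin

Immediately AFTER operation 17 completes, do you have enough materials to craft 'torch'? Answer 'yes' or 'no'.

Answer: no

Derivation:
After 1 (gather 4 iron): iron=4
After 2 (gather 8 stone): iron=4 stone=8
After 3 (consume 4 stone): iron=4 stone=4
After 4 (gather 8 resin): iron=4 resin=8 stone=4
After 5 (consume 3 stone): iron=4 resin=8 stone=1
After 6 (consume 1 stone): iron=4 resin=8
After 7 (consume 4 iron): resin=8
After 8 (gather 2 resin): resin=10
After 9 (consume 2 resin): resin=8
After 10 (consume 3 resin): resin=5
After 11 (gather 7 wool): resin=5 wool=7
After 12 (consume 5 resin): wool=7
After 13 (consume 7 wool): (empty)
After 14 (gather 3 quartz): quartz=3
After 15 (gather 2 wool): quartz=3 wool=2
After 16 (consume 2 wool): quartz=3
After 17 (consume 3 quartz): (empty)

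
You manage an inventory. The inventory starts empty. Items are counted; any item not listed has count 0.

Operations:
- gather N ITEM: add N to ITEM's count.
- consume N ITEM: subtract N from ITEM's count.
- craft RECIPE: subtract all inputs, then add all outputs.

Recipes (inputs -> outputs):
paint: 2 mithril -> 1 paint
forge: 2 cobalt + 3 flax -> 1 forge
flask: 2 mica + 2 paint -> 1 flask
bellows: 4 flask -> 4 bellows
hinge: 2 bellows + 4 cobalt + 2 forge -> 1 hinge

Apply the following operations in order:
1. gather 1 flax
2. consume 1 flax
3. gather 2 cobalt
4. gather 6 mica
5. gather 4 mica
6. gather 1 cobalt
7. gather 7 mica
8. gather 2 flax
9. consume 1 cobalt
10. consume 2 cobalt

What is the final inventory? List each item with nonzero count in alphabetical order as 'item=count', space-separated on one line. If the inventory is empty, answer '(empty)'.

After 1 (gather 1 flax): flax=1
After 2 (consume 1 flax): (empty)
After 3 (gather 2 cobalt): cobalt=2
After 4 (gather 6 mica): cobalt=2 mica=6
After 5 (gather 4 mica): cobalt=2 mica=10
After 6 (gather 1 cobalt): cobalt=3 mica=10
After 7 (gather 7 mica): cobalt=3 mica=17
After 8 (gather 2 flax): cobalt=3 flax=2 mica=17
After 9 (consume 1 cobalt): cobalt=2 flax=2 mica=17
After 10 (consume 2 cobalt): flax=2 mica=17

Answer: flax=2 mica=17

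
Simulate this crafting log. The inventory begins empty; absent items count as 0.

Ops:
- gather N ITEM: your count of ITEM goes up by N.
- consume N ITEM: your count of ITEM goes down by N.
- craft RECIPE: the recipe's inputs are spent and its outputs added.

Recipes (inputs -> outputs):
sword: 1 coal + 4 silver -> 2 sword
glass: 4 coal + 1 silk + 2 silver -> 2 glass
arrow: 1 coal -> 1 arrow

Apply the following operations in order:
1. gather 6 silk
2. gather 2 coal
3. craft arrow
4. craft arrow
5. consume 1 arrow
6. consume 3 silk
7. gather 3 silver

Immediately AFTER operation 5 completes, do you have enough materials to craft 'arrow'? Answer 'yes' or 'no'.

Answer: no

Derivation:
After 1 (gather 6 silk): silk=6
After 2 (gather 2 coal): coal=2 silk=6
After 3 (craft arrow): arrow=1 coal=1 silk=6
After 4 (craft arrow): arrow=2 silk=6
After 5 (consume 1 arrow): arrow=1 silk=6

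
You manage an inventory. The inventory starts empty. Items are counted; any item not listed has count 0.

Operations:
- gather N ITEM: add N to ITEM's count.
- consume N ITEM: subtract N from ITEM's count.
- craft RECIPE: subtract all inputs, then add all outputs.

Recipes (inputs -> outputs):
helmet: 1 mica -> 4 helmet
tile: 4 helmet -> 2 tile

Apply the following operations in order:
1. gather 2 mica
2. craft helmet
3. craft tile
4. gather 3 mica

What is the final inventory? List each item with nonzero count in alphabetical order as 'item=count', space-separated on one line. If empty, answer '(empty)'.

After 1 (gather 2 mica): mica=2
After 2 (craft helmet): helmet=4 mica=1
After 3 (craft tile): mica=1 tile=2
After 4 (gather 3 mica): mica=4 tile=2

Answer: mica=4 tile=2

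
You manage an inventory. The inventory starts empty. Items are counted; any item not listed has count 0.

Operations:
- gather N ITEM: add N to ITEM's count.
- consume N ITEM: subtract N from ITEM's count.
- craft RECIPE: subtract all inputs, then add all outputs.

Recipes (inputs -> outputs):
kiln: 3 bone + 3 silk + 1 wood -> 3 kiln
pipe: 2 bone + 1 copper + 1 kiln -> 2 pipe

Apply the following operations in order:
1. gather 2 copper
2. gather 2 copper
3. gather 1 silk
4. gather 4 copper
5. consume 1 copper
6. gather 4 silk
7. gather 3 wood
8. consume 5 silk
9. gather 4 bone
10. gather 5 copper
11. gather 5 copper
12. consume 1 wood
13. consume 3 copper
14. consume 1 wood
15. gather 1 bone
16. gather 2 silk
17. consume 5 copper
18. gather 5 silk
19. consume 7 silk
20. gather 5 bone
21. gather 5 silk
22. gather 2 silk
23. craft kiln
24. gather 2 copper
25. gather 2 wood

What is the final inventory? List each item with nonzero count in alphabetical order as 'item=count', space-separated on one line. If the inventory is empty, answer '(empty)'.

Answer: bone=7 copper=11 kiln=3 silk=4 wood=2

Derivation:
After 1 (gather 2 copper): copper=2
After 2 (gather 2 copper): copper=4
After 3 (gather 1 silk): copper=4 silk=1
After 4 (gather 4 copper): copper=8 silk=1
After 5 (consume 1 copper): copper=7 silk=1
After 6 (gather 4 silk): copper=7 silk=5
After 7 (gather 3 wood): copper=7 silk=5 wood=3
After 8 (consume 5 silk): copper=7 wood=3
After 9 (gather 4 bone): bone=4 copper=7 wood=3
After 10 (gather 5 copper): bone=4 copper=12 wood=3
After 11 (gather 5 copper): bone=4 copper=17 wood=3
After 12 (consume 1 wood): bone=4 copper=17 wood=2
After 13 (consume 3 copper): bone=4 copper=14 wood=2
After 14 (consume 1 wood): bone=4 copper=14 wood=1
After 15 (gather 1 bone): bone=5 copper=14 wood=1
After 16 (gather 2 silk): bone=5 copper=14 silk=2 wood=1
After 17 (consume 5 copper): bone=5 copper=9 silk=2 wood=1
After 18 (gather 5 silk): bone=5 copper=9 silk=7 wood=1
After 19 (consume 7 silk): bone=5 copper=9 wood=1
After 20 (gather 5 bone): bone=10 copper=9 wood=1
After 21 (gather 5 silk): bone=10 copper=9 silk=5 wood=1
After 22 (gather 2 silk): bone=10 copper=9 silk=7 wood=1
After 23 (craft kiln): bone=7 copper=9 kiln=3 silk=4
After 24 (gather 2 copper): bone=7 copper=11 kiln=3 silk=4
After 25 (gather 2 wood): bone=7 copper=11 kiln=3 silk=4 wood=2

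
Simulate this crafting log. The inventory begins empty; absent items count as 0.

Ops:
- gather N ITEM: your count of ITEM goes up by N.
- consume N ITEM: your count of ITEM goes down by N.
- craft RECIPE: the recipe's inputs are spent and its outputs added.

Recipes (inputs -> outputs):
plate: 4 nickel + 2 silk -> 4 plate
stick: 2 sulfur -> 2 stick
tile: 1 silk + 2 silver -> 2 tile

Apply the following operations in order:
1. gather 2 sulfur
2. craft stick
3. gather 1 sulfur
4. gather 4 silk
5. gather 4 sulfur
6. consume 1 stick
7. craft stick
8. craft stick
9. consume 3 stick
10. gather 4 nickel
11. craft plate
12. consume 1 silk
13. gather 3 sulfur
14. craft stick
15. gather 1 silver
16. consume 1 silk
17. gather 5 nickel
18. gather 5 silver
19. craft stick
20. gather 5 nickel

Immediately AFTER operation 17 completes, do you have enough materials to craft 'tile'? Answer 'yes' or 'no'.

After 1 (gather 2 sulfur): sulfur=2
After 2 (craft stick): stick=2
After 3 (gather 1 sulfur): stick=2 sulfur=1
After 4 (gather 4 silk): silk=4 stick=2 sulfur=1
After 5 (gather 4 sulfur): silk=4 stick=2 sulfur=5
After 6 (consume 1 stick): silk=4 stick=1 sulfur=5
After 7 (craft stick): silk=4 stick=3 sulfur=3
After 8 (craft stick): silk=4 stick=5 sulfur=1
After 9 (consume 3 stick): silk=4 stick=2 sulfur=1
After 10 (gather 4 nickel): nickel=4 silk=4 stick=2 sulfur=1
After 11 (craft plate): plate=4 silk=2 stick=2 sulfur=1
After 12 (consume 1 silk): plate=4 silk=1 stick=2 sulfur=1
After 13 (gather 3 sulfur): plate=4 silk=1 stick=2 sulfur=4
After 14 (craft stick): plate=4 silk=1 stick=4 sulfur=2
After 15 (gather 1 silver): plate=4 silk=1 silver=1 stick=4 sulfur=2
After 16 (consume 1 silk): plate=4 silver=1 stick=4 sulfur=2
After 17 (gather 5 nickel): nickel=5 plate=4 silver=1 stick=4 sulfur=2

Answer: no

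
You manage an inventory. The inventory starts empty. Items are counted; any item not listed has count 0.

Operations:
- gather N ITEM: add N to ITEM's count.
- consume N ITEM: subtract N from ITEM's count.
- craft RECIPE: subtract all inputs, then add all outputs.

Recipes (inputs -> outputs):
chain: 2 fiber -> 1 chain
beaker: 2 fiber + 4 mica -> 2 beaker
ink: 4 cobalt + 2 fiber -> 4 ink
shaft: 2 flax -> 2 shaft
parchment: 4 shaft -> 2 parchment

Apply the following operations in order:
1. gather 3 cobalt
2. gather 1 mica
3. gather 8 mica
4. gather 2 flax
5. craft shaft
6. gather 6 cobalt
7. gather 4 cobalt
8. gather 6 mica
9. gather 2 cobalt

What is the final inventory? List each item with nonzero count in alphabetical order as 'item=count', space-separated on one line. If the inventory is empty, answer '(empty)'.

After 1 (gather 3 cobalt): cobalt=3
After 2 (gather 1 mica): cobalt=3 mica=1
After 3 (gather 8 mica): cobalt=3 mica=9
After 4 (gather 2 flax): cobalt=3 flax=2 mica=9
After 5 (craft shaft): cobalt=3 mica=9 shaft=2
After 6 (gather 6 cobalt): cobalt=9 mica=9 shaft=2
After 7 (gather 4 cobalt): cobalt=13 mica=9 shaft=2
After 8 (gather 6 mica): cobalt=13 mica=15 shaft=2
After 9 (gather 2 cobalt): cobalt=15 mica=15 shaft=2

Answer: cobalt=15 mica=15 shaft=2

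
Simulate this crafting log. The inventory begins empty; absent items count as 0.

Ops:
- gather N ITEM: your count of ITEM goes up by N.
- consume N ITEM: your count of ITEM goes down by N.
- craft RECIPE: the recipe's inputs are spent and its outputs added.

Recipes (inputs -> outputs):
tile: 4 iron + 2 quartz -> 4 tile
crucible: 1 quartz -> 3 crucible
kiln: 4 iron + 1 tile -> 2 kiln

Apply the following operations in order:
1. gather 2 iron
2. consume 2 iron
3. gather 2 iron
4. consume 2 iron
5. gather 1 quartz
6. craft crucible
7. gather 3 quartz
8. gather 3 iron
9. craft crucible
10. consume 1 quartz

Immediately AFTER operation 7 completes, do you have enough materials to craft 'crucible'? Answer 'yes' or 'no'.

After 1 (gather 2 iron): iron=2
After 2 (consume 2 iron): (empty)
After 3 (gather 2 iron): iron=2
After 4 (consume 2 iron): (empty)
After 5 (gather 1 quartz): quartz=1
After 6 (craft crucible): crucible=3
After 7 (gather 3 quartz): crucible=3 quartz=3

Answer: yes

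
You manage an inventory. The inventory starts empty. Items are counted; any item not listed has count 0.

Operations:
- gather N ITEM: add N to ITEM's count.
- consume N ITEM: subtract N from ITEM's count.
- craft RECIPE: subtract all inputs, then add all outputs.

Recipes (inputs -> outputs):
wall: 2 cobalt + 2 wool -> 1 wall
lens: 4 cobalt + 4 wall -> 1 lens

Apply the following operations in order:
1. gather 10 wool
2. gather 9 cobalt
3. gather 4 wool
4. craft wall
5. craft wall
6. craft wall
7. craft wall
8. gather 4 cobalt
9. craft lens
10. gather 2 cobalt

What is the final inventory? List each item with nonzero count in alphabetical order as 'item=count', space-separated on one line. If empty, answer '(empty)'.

After 1 (gather 10 wool): wool=10
After 2 (gather 9 cobalt): cobalt=9 wool=10
After 3 (gather 4 wool): cobalt=9 wool=14
After 4 (craft wall): cobalt=7 wall=1 wool=12
After 5 (craft wall): cobalt=5 wall=2 wool=10
After 6 (craft wall): cobalt=3 wall=3 wool=8
After 7 (craft wall): cobalt=1 wall=4 wool=6
After 8 (gather 4 cobalt): cobalt=5 wall=4 wool=6
After 9 (craft lens): cobalt=1 lens=1 wool=6
After 10 (gather 2 cobalt): cobalt=3 lens=1 wool=6

Answer: cobalt=3 lens=1 wool=6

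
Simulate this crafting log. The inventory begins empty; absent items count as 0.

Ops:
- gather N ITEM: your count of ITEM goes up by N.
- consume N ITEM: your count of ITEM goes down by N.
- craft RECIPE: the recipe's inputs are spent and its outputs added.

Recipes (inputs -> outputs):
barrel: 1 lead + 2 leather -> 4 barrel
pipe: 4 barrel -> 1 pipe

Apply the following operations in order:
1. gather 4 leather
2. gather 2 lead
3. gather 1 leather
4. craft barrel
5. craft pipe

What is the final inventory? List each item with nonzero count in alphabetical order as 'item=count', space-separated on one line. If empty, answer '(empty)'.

After 1 (gather 4 leather): leather=4
After 2 (gather 2 lead): lead=2 leather=4
After 3 (gather 1 leather): lead=2 leather=5
After 4 (craft barrel): barrel=4 lead=1 leather=3
After 5 (craft pipe): lead=1 leather=3 pipe=1

Answer: lead=1 leather=3 pipe=1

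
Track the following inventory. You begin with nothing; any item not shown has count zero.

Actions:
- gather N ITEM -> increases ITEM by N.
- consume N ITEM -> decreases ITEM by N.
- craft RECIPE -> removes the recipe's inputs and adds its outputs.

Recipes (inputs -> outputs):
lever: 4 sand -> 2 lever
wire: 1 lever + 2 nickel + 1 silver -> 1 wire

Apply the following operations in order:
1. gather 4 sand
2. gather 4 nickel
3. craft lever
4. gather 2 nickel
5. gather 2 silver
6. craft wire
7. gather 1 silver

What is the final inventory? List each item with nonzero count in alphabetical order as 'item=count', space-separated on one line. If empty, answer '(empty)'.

Answer: lever=1 nickel=4 silver=2 wire=1

Derivation:
After 1 (gather 4 sand): sand=4
After 2 (gather 4 nickel): nickel=4 sand=4
After 3 (craft lever): lever=2 nickel=4
After 4 (gather 2 nickel): lever=2 nickel=6
After 5 (gather 2 silver): lever=2 nickel=6 silver=2
After 6 (craft wire): lever=1 nickel=4 silver=1 wire=1
After 7 (gather 1 silver): lever=1 nickel=4 silver=2 wire=1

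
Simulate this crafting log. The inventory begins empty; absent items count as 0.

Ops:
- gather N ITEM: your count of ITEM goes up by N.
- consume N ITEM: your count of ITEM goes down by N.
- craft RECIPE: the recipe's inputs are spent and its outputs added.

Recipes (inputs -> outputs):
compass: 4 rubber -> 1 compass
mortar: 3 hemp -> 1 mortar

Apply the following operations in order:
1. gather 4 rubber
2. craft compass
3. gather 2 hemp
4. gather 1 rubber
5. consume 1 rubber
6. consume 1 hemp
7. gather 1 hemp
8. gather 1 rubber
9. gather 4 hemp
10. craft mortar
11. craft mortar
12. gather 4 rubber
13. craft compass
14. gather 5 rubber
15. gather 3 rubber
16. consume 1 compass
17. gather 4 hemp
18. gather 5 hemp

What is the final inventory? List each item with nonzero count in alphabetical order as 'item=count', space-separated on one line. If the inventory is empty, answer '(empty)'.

Answer: compass=1 hemp=9 mortar=2 rubber=9

Derivation:
After 1 (gather 4 rubber): rubber=4
After 2 (craft compass): compass=1
After 3 (gather 2 hemp): compass=1 hemp=2
After 4 (gather 1 rubber): compass=1 hemp=2 rubber=1
After 5 (consume 1 rubber): compass=1 hemp=2
After 6 (consume 1 hemp): compass=1 hemp=1
After 7 (gather 1 hemp): compass=1 hemp=2
After 8 (gather 1 rubber): compass=1 hemp=2 rubber=1
After 9 (gather 4 hemp): compass=1 hemp=6 rubber=1
After 10 (craft mortar): compass=1 hemp=3 mortar=1 rubber=1
After 11 (craft mortar): compass=1 mortar=2 rubber=1
After 12 (gather 4 rubber): compass=1 mortar=2 rubber=5
After 13 (craft compass): compass=2 mortar=2 rubber=1
After 14 (gather 5 rubber): compass=2 mortar=2 rubber=6
After 15 (gather 3 rubber): compass=2 mortar=2 rubber=9
After 16 (consume 1 compass): compass=1 mortar=2 rubber=9
After 17 (gather 4 hemp): compass=1 hemp=4 mortar=2 rubber=9
After 18 (gather 5 hemp): compass=1 hemp=9 mortar=2 rubber=9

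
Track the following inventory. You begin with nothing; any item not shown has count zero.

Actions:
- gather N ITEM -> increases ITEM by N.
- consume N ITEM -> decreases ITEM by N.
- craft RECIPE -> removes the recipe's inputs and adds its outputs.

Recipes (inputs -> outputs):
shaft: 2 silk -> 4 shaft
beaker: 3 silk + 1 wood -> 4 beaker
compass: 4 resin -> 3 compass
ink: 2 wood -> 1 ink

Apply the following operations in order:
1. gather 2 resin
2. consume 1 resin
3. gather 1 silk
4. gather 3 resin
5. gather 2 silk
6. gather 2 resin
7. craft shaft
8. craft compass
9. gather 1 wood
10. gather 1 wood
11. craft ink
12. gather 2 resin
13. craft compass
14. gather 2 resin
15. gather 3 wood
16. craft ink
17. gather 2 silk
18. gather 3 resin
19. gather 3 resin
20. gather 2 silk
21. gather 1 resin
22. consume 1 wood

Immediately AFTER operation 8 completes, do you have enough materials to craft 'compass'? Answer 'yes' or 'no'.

Answer: no

Derivation:
After 1 (gather 2 resin): resin=2
After 2 (consume 1 resin): resin=1
After 3 (gather 1 silk): resin=1 silk=1
After 4 (gather 3 resin): resin=4 silk=1
After 5 (gather 2 silk): resin=4 silk=3
After 6 (gather 2 resin): resin=6 silk=3
After 7 (craft shaft): resin=6 shaft=4 silk=1
After 8 (craft compass): compass=3 resin=2 shaft=4 silk=1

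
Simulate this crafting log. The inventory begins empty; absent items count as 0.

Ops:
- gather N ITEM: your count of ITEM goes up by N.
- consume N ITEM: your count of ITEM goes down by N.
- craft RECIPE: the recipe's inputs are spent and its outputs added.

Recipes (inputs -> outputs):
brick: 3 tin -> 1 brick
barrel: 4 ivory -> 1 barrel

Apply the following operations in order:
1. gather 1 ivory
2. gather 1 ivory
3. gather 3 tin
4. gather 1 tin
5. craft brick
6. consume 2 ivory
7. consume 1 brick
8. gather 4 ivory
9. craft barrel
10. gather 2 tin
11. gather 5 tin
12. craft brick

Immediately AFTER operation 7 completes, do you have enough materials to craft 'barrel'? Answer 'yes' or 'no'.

After 1 (gather 1 ivory): ivory=1
After 2 (gather 1 ivory): ivory=2
After 3 (gather 3 tin): ivory=2 tin=3
After 4 (gather 1 tin): ivory=2 tin=4
After 5 (craft brick): brick=1 ivory=2 tin=1
After 6 (consume 2 ivory): brick=1 tin=1
After 7 (consume 1 brick): tin=1

Answer: no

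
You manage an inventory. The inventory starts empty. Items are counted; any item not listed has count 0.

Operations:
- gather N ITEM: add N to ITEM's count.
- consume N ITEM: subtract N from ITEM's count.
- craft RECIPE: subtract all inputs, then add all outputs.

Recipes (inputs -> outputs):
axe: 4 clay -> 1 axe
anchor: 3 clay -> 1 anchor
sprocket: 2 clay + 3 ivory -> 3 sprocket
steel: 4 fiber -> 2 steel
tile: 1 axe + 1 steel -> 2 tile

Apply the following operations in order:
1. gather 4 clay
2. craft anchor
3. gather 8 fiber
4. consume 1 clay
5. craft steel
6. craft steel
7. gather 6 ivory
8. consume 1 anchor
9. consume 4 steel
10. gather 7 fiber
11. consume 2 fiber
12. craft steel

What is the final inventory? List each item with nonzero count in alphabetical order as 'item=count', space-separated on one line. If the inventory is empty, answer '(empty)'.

Answer: fiber=1 ivory=6 steel=2

Derivation:
After 1 (gather 4 clay): clay=4
After 2 (craft anchor): anchor=1 clay=1
After 3 (gather 8 fiber): anchor=1 clay=1 fiber=8
After 4 (consume 1 clay): anchor=1 fiber=8
After 5 (craft steel): anchor=1 fiber=4 steel=2
After 6 (craft steel): anchor=1 steel=4
After 7 (gather 6 ivory): anchor=1 ivory=6 steel=4
After 8 (consume 1 anchor): ivory=6 steel=4
After 9 (consume 4 steel): ivory=6
After 10 (gather 7 fiber): fiber=7 ivory=6
After 11 (consume 2 fiber): fiber=5 ivory=6
After 12 (craft steel): fiber=1 ivory=6 steel=2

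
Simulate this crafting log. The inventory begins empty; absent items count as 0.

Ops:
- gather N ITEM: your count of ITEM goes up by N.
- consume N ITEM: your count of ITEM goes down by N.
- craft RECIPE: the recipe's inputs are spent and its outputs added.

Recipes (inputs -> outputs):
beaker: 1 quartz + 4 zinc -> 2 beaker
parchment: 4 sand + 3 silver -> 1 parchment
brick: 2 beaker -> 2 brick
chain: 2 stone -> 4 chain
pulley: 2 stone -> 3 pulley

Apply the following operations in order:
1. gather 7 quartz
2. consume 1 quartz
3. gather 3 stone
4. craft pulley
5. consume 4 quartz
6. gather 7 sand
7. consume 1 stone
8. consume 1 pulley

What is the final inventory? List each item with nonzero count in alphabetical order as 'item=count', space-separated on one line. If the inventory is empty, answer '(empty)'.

After 1 (gather 7 quartz): quartz=7
After 2 (consume 1 quartz): quartz=6
After 3 (gather 3 stone): quartz=6 stone=3
After 4 (craft pulley): pulley=3 quartz=6 stone=1
After 5 (consume 4 quartz): pulley=3 quartz=2 stone=1
After 6 (gather 7 sand): pulley=3 quartz=2 sand=7 stone=1
After 7 (consume 1 stone): pulley=3 quartz=2 sand=7
After 8 (consume 1 pulley): pulley=2 quartz=2 sand=7

Answer: pulley=2 quartz=2 sand=7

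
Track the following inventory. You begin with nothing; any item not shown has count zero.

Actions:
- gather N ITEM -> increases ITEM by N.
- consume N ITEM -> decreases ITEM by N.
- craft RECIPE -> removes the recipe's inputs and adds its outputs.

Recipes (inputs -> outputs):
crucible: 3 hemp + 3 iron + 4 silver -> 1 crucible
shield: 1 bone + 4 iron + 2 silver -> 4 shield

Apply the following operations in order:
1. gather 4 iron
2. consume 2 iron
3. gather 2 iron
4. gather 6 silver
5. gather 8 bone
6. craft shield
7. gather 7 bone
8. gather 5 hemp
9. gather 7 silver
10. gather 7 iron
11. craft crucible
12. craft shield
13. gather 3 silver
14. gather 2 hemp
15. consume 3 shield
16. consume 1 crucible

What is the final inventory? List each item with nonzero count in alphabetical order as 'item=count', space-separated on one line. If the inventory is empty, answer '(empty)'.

After 1 (gather 4 iron): iron=4
After 2 (consume 2 iron): iron=2
After 3 (gather 2 iron): iron=4
After 4 (gather 6 silver): iron=4 silver=6
After 5 (gather 8 bone): bone=8 iron=4 silver=6
After 6 (craft shield): bone=7 shield=4 silver=4
After 7 (gather 7 bone): bone=14 shield=4 silver=4
After 8 (gather 5 hemp): bone=14 hemp=5 shield=4 silver=4
After 9 (gather 7 silver): bone=14 hemp=5 shield=4 silver=11
After 10 (gather 7 iron): bone=14 hemp=5 iron=7 shield=4 silver=11
After 11 (craft crucible): bone=14 crucible=1 hemp=2 iron=4 shield=4 silver=7
After 12 (craft shield): bone=13 crucible=1 hemp=2 shield=8 silver=5
After 13 (gather 3 silver): bone=13 crucible=1 hemp=2 shield=8 silver=8
After 14 (gather 2 hemp): bone=13 crucible=1 hemp=4 shield=8 silver=8
After 15 (consume 3 shield): bone=13 crucible=1 hemp=4 shield=5 silver=8
After 16 (consume 1 crucible): bone=13 hemp=4 shield=5 silver=8

Answer: bone=13 hemp=4 shield=5 silver=8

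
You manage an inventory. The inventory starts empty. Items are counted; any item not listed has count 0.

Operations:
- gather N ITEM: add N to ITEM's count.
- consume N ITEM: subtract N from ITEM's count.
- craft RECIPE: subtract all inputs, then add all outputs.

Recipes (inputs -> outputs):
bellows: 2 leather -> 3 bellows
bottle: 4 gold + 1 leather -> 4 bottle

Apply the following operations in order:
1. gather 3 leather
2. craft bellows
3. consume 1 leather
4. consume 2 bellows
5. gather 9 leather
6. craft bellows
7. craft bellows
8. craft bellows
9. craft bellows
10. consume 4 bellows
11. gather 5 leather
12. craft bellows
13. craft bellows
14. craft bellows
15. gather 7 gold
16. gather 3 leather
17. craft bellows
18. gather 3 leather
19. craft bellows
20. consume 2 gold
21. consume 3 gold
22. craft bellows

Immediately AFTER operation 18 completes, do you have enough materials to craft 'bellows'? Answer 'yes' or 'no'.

After 1 (gather 3 leather): leather=3
After 2 (craft bellows): bellows=3 leather=1
After 3 (consume 1 leather): bellows=3
After 4 (consume 2 bellows): bellows=1
After 5 (gather 9 leather): bellows=1 leather=9
After 6 (craft bellows): bellows=4 leather=7
After 7 (craft bellows): bellows=7 leather=5
After 8 (craft bellows): bellows=10 leather=3
After 9 (craft bellows): bellows=13 leather=1
After 10 (consume 4 bellows): bellows=9 leather=1
After 11 (gather 5 leather): bellows=9 leather=6
After 12 (craft bellows): bellows=12 leather=4
After 13 (craft bellows): bellows=15 leather=2
After 14 (craft bellows): bellows=18
After 15 (gather 7 gold): bellows=18 gold=7
After 16 (gather 3 leather): bellows=18 gold=7 leather=3
After 17 (craft bellows): bellows=21 gold=7 leather=1
After 18 (gather 3 leather): bellows=21 gold=7 leather=4

Answer: yes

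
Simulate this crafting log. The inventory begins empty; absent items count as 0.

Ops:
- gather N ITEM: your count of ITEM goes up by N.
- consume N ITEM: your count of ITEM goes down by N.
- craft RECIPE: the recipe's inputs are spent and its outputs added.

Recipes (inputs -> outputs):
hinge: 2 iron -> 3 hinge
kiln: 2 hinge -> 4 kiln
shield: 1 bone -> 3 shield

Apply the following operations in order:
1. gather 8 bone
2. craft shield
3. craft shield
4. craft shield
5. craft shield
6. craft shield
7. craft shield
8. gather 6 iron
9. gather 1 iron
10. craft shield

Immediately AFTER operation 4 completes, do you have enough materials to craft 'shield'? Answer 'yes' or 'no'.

After 1 (gather 8 bone): bone=8
After 2 (craft shield): bone=7 shield=3
After 3 (craft shield): bone=6 shield=6
After 4 (craft shield): bone=5 shield=9

Answer: yes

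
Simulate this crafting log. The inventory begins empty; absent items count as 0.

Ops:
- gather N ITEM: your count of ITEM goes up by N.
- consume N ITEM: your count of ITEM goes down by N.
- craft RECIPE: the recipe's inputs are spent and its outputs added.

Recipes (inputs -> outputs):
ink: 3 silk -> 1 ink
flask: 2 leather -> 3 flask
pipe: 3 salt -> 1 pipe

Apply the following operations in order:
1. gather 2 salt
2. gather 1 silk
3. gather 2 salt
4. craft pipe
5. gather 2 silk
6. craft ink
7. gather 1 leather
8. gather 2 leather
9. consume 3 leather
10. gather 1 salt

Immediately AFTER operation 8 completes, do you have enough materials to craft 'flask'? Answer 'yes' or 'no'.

Answer: yes

Derivation:
After 1 (gather 2 salt): salt=2
After 2 (gather 1 silk): salt=2 silk=1
After 3 (gather 2 salt): salt=4 silk=1
After 4 (craft pipe): pipe=1 salt=1 silk=1
After 5 (gather 2 silk): pipe=1 salt=1 silk=3
After 6 (craft ink): ink=1 pipe=1 salt=1
After 7 (gather 1 leather): ink=1 leather=1 pipe=1 salt=1
After 8 (gather 2 leather): ink=1 leather=3 pipe=1 salt=1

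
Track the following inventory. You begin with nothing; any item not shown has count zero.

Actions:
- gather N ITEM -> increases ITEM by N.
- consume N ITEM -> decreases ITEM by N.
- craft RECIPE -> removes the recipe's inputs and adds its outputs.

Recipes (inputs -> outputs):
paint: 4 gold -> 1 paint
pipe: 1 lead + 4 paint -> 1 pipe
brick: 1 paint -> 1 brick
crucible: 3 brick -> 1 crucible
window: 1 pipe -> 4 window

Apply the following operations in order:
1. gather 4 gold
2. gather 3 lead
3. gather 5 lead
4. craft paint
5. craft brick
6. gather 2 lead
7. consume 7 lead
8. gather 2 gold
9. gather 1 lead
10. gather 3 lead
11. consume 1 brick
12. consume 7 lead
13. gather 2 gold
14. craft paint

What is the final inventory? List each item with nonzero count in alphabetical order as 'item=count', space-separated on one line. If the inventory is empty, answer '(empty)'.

After 1 (gather 4 gold): gold=4
After 2 (gather 3 lead): gold=4 lead=3
After 3 (gather 5 lead): gold=4 lead=8
After 4 (craft paint): lead=8 paint=1
After 5 (craft brick): brick=1 lead=8
After 6 (gather 2 lead): brick=1 lead=10
After 7 (consume 7 lead): brick=1 lead=3
After 8 (gather 2 gold): brick=1 gold=2 lead=3
After 9 (gather 1 lead): brick=1 gold=2 lead=4
After 10 (gather 3 lead): brick=1 gold=2 lead=7
After 11 (consume 1 brick): gold=2 lead=7
After 12 (consume 7 lead): gold=2
After 13 (gather 2 gold): gold=4
After 14 (craft paint): paint=1

Answer: paint=1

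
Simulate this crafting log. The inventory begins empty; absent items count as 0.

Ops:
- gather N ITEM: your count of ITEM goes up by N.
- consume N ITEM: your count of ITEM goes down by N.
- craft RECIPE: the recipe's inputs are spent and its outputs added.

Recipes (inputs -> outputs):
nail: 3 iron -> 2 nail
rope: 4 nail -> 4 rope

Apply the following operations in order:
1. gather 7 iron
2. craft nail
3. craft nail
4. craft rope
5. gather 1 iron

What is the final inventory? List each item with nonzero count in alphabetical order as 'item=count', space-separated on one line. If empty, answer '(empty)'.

Answer: iron=2 rope=4

Derivation:
After 1 (gather 7 iron): iron=7
After 2 (craft nail): iron=4 nail=2
After 3 (craft nail): iron=1 nail=4
After 4 (craft rope): iron=1 rope=4
After 5 (gather 1 iron): iron=2 rope=4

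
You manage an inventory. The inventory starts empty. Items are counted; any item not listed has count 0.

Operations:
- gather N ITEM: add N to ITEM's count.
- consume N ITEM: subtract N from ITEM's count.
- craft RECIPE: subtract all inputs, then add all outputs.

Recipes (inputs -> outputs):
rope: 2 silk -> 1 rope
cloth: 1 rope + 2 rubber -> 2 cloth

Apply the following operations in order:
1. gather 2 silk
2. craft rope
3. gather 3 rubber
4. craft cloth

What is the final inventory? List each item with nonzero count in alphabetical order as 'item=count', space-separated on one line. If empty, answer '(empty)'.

Answer: cloth=2 rubber=1

Derivation:
After 1 (gather 2 silk): silk=2
After 2 (craft rope): rope=1
After 3 (gather 3 rubber): rope=1 rubber=3
After 4 (craft cloth): cloth=2 rubber=1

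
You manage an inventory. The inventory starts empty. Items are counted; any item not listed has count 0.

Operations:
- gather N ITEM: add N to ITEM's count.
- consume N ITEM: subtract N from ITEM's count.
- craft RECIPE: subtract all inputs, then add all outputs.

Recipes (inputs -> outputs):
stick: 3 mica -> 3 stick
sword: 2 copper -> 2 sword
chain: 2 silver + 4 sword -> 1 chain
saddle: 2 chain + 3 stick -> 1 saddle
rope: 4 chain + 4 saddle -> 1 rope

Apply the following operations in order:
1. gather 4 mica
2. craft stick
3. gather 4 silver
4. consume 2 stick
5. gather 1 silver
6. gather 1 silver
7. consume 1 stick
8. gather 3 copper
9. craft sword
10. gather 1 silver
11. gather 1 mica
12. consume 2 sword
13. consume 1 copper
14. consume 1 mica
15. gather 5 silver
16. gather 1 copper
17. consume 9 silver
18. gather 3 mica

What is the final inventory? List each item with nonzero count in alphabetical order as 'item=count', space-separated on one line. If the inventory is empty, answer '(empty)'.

After 1 (gather 4 mica): mica=4
After 2 (craft stick): mica=1 stick=3
After 3 (gather 4 silver): mica=1 silver=4 stick=3
After 4 (consume 2 stick): mica=1 silver=4 stick=1
After 5 (gather 1 silver): mica=1 silver=5 stick=1
After 6 (gather 1 silver): mica=1 silver=6 stick=1
After 7 (consume 1 stick): mica=1 silver=6
After 8 (gather 3 copper): copper=3 mica=1 silver=6
After 9 (craft sword): copper=1 mica=1 silver=6 sword=2
After 10 (gather 1 silver): copper=1 mica=1 silver=7 sword=2
After 11 (gather 1 mica): copper=1 mica=2 silver=7 sword=2
After 12 (consume 2 sword): copper=1 mica=2 silver=7
After 13 (consume 1 copper): mica=2 silver=7
After 14 (consume 1 mica): mica=1 silver=7
After 15 (gather 5 silver): mica=1 silver=12
After 16 (gather 1 copper): copper=1 mica=1 silver=12
After 17 (consume 9 silver): copper=1 mica=1 silver=3
After 18 (gather 3 mica): copper=1 mica=4 silver=3

Answer: copper=1 mica=4 silver=3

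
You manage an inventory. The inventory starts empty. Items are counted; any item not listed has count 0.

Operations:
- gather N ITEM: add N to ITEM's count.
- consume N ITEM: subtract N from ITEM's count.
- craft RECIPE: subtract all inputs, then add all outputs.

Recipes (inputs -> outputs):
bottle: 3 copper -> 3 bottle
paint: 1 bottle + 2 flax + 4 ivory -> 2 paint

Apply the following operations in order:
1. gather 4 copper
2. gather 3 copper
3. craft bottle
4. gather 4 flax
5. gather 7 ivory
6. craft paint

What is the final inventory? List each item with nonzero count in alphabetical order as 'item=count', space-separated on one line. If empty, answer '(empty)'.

After 1 (gather 4 copper): copper=4
After 2 (gather 3 copper): copper=7
After 3 (craft bottle): bottle=3 copper=4
After 4 (gather 4 flax): bottle=3 copper=4 flax=4
After 5 (gather 7 ivory): bottle=3 copper=4 flax=4 ivory=7
After 6 (craft paint): bottle=2 copper=4 flax=2 ivory=3 paint=2

Answer: bottle=2 copper=4 flax=2 ivory=3 paint=2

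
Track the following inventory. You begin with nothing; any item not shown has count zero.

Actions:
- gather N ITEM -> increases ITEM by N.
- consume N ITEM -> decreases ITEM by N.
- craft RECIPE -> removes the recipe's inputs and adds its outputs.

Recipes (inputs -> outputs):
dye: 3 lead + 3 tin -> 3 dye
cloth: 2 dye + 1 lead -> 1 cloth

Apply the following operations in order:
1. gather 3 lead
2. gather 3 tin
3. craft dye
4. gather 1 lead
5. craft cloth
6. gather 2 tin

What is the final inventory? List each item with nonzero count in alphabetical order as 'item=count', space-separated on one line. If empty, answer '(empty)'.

After 1 (gather 3 lead): lead=3
After 2 (gather 3 tin): lead=3 tin=3
After 3 (craft dye): dye=3
After 4 (gather 1 lead): dye=3 lead=1
After 5 (craft cloth): cloth=1 dye=1
After 6 (gather 2 tin): cloth=1 dye=1 tin=2

Answer: cloth=1 dye=1 tin=2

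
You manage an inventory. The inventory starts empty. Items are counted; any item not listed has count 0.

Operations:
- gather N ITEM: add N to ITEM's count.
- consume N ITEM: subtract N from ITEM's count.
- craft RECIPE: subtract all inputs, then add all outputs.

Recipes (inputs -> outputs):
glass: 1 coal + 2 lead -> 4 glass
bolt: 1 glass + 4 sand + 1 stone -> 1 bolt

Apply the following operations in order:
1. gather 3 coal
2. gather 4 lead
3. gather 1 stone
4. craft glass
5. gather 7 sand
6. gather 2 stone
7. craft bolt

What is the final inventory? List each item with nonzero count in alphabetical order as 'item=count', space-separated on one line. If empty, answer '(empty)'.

Answer: bolt=1 coal=2 glass=3 lead=2 sand=3 stone=2

Derivation:
After 1 (gather 3 coal): coal=3
After 2 (gather 4 lead): coal=3 lead=4
After 3 (gather 1 stone): coal=3 lead=4 stone=1
After 4 (craft glass): coal=2 glass=4 lead=2 stone=1
After 5 (gather 7 sand): coal=2 glass=4 lead=2 sand=7 stone=1
After 6 (gather 2 stone): coal=2 glass=4 lead=2 sand=7 stone=3
After 7 (craft bolt): bolt=1 coal=2 glass=3 lead=2 sand=3 stone=2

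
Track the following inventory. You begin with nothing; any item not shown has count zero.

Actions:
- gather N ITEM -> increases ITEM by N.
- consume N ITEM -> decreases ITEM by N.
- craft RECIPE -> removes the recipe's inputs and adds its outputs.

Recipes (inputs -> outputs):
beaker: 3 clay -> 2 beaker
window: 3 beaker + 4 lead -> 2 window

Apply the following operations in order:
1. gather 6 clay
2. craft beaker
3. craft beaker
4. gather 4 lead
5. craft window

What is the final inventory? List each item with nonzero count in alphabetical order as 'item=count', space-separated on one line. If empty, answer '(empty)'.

Answer: beaker=1 window=2

Derivation:
After 1 (gather 6 clay): clay=6
After 2 (craft beaker): beaker=2 clay=3
After 3 (craft beaker): beaker=4
After 4 (gather 4 lead): beaker=4 lead=4
After 5 (craft window): beaker=1 window=2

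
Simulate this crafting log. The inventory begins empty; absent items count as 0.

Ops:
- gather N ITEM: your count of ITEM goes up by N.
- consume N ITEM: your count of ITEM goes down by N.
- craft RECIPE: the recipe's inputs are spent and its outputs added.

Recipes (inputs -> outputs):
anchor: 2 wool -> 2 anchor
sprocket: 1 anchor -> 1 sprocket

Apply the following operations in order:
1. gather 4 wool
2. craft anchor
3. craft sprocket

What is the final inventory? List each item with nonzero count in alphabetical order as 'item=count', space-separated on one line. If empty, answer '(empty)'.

Answer: anchor=1 sprocket=1 wool=2

Derivation:
After 1 (gather 4 wool): wool=4
After 2 (craft anchor): anchor=2 wool=2
After 3 (craft sprocket): anchor=1 sprocket=1 wool=2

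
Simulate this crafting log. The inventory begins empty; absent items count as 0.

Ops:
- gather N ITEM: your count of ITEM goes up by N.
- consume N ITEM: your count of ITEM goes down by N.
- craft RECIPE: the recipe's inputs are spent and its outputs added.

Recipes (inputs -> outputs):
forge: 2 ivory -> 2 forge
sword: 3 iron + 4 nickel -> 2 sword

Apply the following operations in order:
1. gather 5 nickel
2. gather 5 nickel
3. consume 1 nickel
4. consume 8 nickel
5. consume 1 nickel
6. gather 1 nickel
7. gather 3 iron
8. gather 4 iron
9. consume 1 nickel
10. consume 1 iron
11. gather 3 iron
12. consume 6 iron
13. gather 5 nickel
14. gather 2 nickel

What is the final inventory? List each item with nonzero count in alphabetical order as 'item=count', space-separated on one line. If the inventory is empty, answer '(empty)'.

Answer: iron=3 nickel=7

Derivation:
After 1 (gather 5 nickel): nickel=5
After 2 (gather 5 nickel): nickel=10
After 3 (consume 1 nickel): nickel=9
After 4 (consume 8 nickel): nickel=1
After 5 (consume 1 nickel): (empty)
After 6 (gather 1 nickel): nickel=1
After 7 (gather 3 iron): iron=3 nickel=1
After 8 (gather 4 iron): iron=7 nickel=1
After 9 (consume 1 nickel): iron=7
After 10 (consume 1 iron): iron=6
After 11 (gather 3 iron): iron=9
After 12 (consume 6 iron): iron=3
After 13 (gather 5 nickel): iron=3 nickel=5
After 14 (gather 2 nickel): iron=3 nickel=7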